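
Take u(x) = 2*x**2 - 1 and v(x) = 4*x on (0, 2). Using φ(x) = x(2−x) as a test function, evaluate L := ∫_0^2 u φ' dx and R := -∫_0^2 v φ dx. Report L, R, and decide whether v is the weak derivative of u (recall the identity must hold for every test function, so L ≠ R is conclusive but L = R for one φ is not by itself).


LHS = -16/3, RHS = -16/3. Yes, v = u' weakly.

u(x) = 2*x**2 - 1, classical derivative u'(x) = 4*x.
φ(x) = x(2−x), so φ'(x) = 2 - 2*x.
Note φ(0) = φ(2) = 0, so the boundary term u·φ vanishes.
LHS = ∫_0^2 u(x) φ'(x) dx = ∫_0^2 (-4*x^3 + 4*x^2 + 2*x - 2) dx. Term by term:
  ∫_0^2 -4*x^3 dx = -16;  ∫_0^2 4*x^2 dx = 32/3;  ∫_0^2 2*x dx = 4;
  ∫_0^2 -2 dx = -4.
Sum: -16 + 32/3 + 4 − 4 = -16/3.
So LHS = -16/3.
∫_0^2 v(x) φ(x) dx = ∫_0^2 (-4*x^3 + 8*x^2) dx. Term by term:
  ∫_0^2 -4*x^3 dx = -16;  ∫_0^2 8*x^2 dx = 64/3.
Sum: -16 + 64/3 = 16/3.
So RHS = -∫_0^2 v(x) φ(x) dx = -16/3.
LHS = RHS, so the identity holds for this test φ.
Moreover u is smooth here and v(x) = u'(x) = 4*x pointwise, so the identity holds for every test function. Hence v is the weak derivative of u.


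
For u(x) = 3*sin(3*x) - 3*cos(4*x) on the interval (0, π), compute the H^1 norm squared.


||u||_{H^1(0,π)}^2 = 1836/7 + 243*π/2

u'(x) = 12*sin(4*x) + 9*cos(3*x).
Expand u² and (u')² and integrate term by term on (0, π), using: for integers n ≥ 1, ∫_0^π sin²(nx) dx = ∫_0^π cos²(nx) dx = π/2; for n ≠ n', ∫_0^π sin(nx)sin(n'x) dx = ∫_0^π cos(nx)cos(n'x) dx = 0; and by product-to-sum, ∫_0^π sin(nx)cos(n'x) dx = ½∫_0^π [sin((n+n')x) + sin((n−n')x)] dx, which is 0 when n+n' is even and 2n/(n²−n'²) when n+n' is odd (it need not vanish on (0, π)).
  u² squared terms: (-3)²·∫cos(4x)² dx = 9·π/2 = 9*π/2;  (3)²·∫sin(3x)² dx = 9·π/2 = 9*π/2.
  u² cross terms: 2·(-3)·(3)·∫cos(4x)·sin(3x) dx = -18·(-6/7) = 108/7.
  So ∫_0^π u² dx = 9*π/2 + 9*π/2 + 108/7 = 108/7 + 9*π.
  (u')² squared terms: (9)²·∫cos(3x)² dx = 81·π/2 = 81*π/2;  (12)²·∫sin(4x)² dx = 144·π/2 = 72*π.
  (u')² cross terms: 2·(9)·(12)·∫cos(3x)·sin(4x) dx = 216·(8/7) = 1728/7.
  So ∫_0^π (u')² dx = 81*π/2 + 72*π + 1728/7 = 1728/7 + 225*π/2.
||u||_{H^1}^2 = (108/7 + 9*π) + (1728/7 + 225*π/2) = 1836/7 + 243*π/2.


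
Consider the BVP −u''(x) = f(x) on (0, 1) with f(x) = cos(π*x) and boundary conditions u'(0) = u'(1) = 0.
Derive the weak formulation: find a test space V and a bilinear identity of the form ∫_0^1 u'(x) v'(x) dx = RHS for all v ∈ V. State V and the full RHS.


V = H^1(0, 1) (no boundary constraint on v; u is determined up to an additive constant); weak form: ∫_0^1 u'v' dx = ∫_0^1 (cos(π*x)) v dx for all v ∈ V.

Multiply both sides by a test function v and integrate from 0 to 1:
  ∫_0^1 −u''(x) v(x) dx = ∫_0^1 f(x) v(x) dx.
Integrate the LHS by parts once:
  ∫_0^1 −u'' v dx = −[u'(x) v(x)]_0^1 + ∫_0^1 u'(x) v'(x) dx.
Thus ∫_0^1 u'(x) v'(x) dx = ∫_0^1 f(x) v(x) dx + [u'(x) v(x)]_0^1.
Choose V so that boundary terms are either known or forced to vanish.
u has homogeneous Neumann: u'(0) = u'(1) = 0. So [u' v]_0^1 = 0·v(1) − 0·v(0) = 0 for any v; take V = H^1(0, 1).
Weak formulation: find u (satisfying any essential BC) such that ∫_0^1 u'(x) v'(x) dx = ∫_0^1 f v dx for all v ∈ V (homogeneous Neumann, so boundary terms vanish).
Substituting f(x) = cos(π*x), the right-hand side is ∫_0^1 (cos(π*x)) v dx.
Compatibility check (pure Neumann): taking v ≡ 1 ∈ V gives 0 = ∫_0^1 f dx + (0) − (0), i.e. ∫_0^1 f dx must equal u'(0) − u'(1) = 0. Indeed ∫_0^1 (cos(π*x)) dx = 0, so the data are compatible. The solution is then unique only up to an additive constant (fix it e.g. by requiring ∫_0^1 u dx = 0).


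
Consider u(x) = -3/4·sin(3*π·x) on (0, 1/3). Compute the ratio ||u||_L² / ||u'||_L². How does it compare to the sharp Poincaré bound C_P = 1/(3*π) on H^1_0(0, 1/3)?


||u||_L² / ||u'||_L² = 1/(3*π) = C_P.

u(x) = -3/4·sin(3*π·x), so u'(x) = -9*π*cos(3*π*x)/4.
Writing u(x) = A·sin(kπx/L) with A = -3/4 and k = 1, use ∫_0^L sin²(kπx/L) dx = L/2 and ∫_0^L cos²(kπx/L) dx = L/2.
u² = 9/16·sin²(3*π·x) and (u')² = 81*π^2/16·cos²(3*π·x), and each of sin², cos² integrates to L/2 = 1/6 over (0, 1/3).
∫_0^1/3 u² dx = 3/32, so ||u||_L² = sqrt(6)/8.
∫_0^1/3 (u')² dx = 27*π^2/32, so ||u'||_L² = 3*sqrt(6)*π/8.
Ratio ||u||_L² / ||u'||_L² = 1/(3*π).
Sharp Poincaré constant on H^1_0(0, 1/3) is C_P = L/π = 1/(3*π), achieved by sin(3*π·x).
This is the k = 1 eigenfunction (up to amplitude), so the ratio equals the sharp Poincaré constant exactly.


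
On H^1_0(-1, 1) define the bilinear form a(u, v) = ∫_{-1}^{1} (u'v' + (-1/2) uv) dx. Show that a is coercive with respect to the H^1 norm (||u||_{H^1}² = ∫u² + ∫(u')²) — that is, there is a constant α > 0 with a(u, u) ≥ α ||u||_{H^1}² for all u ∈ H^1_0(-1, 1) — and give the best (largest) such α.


α = (-2 + π^2)/(4 + π^2)

Coercivity of a(·,·) on H^1_0(-1, 1) means a(u, u) ≥ α ||u||_{H^1}² for every u ∈ H^1_0.
The interval has length L = 2, and Poincaré/coercivity depend only on L. Here a(u, u) = ∫(u')² + (-1/2)·∫u².
Here c = -1/2 < 0 with |c| < (π/L)² = π^2/4, so coercivity still holds. The condition a(u,u) ≥ α||u||_{H^1}² reads (1−α)∫(u')² ≥ (α−c)∫u². Any admissible α is ≤ 1 (rapidly oscillating u have ∫u²/∫(u')² → 0), and α = 1 would force 0 ≥ (1−c)∫u², impossible since c < 1; so 1−α > 0. By the sharp Poincaré inequality on H^1_0 of an interval of length L, ∫(u')² ≥ (π/L)²∫u² with equality for the first sine mode sin(π(x−x₀)/L) (x₀ the left endpoint), so the inequality holds for all u iff (1−α)(π/L)² ≥ α − c, i.e. α ≤ ((π/L)² + c)/((π/L)² + 1) = (1 + c(L/π)²)/(1 + (L/π)²). (Direct route, valid since c ≤ 0: Poincaré gives c∫u² ≥ c(L/π)²∫(u')², so a(u,u) ≥ (1 + c(L/π)²)∫(u')², while ||u||_{H^1}² ≤ (1 + (L/π)²)∫(u')²; dividing yields the same α.) With (π/L)² = π^2/4 and c = -1/2, the largest admissible constant is α = ((π/L)² + c)/((π/L)² + 1).
Simplifying, α = (-2 + π^2)/(4 + π^2).


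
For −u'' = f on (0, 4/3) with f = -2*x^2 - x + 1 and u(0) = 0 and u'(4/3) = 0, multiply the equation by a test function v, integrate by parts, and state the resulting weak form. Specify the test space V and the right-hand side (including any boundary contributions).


V = {v ∈ H^1(0, 4/3) : v(0) = 0} (test functions vanish at x = 0 where u is specified); weak form: ∫_0^4/3 u'v' dx = ∫_0^4/3 (-2*x^2 - x + 1) v dx for all v ∈ V.

Multiply both sides by a test function v and integrate from 0 to 4/3:
  ∫_0^4/3 −u''(x) v(x) dx = ∫_0^4/3 f(x) v(x) dx.
Integrate the LHS by parts once:
  ∫_0^4/3 −u'' v dx = −[u'(x) v(x)]_0^4/3 + ∫_0^4/3 u'(x) v'(x) dx.
Thus ∫_0^4/3 u'(x) v'(x) dx = ∫_0^4/3 f(x) v(x) dx + [u'(x) v(x)]_0^4/3.
Choose V so that boundary terms are either known or forced to vanish.
Mixed BC: u(0) = 0 (Dirichlet) and u'(4/3) = 0 (Neumann). Define V = {v ∈ H^1(0, 4/3) : v(0) = 0}. Then [u' v]_0^4/3 = u'(4/3)·v(4/3) − u'(0)·0 = 0.
Weak formulation: find u (satisfying any essential BC) such that ∫_0^4/3 u'(x) v'(x) dx = ∫_0^4/3 f v dx for all v ∈ V (Dirichlet at 0 absorbed into V; the Neumann datum at x = 4/3 is zero, so no boundary term remains).
Substituting f(x) = -2*x^2 - x + 1, the right-hand side is ∫_0^4/3 (-2*x^2 - x + 1) v dx.


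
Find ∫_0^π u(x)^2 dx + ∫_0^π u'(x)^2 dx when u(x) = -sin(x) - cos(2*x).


||u||_{H^1(0,π)}^2 = -20/3 + 7*π/2

u'(x) = 2*sin(2*x) - cos(x).
Expand u² and (u')² and integrate term by term on (0, π), using: for integers n ≥ 1, ∫_0^π sin²(nx) dx = ∫_0^π cos²(nx) dx = π/2; for n ≠ n', ∫_0^π sin(nx)sin(n'x) dx = ∫_0^π cos(nx)cos(n'x) dx = 0; and by product-to-sum, ∫_0^π sin(nx)cos(n'x) dx = ½∫_0^π [sin((n+n')x) + sin((n−n')x)] dx, which is 0 when n+n' is even and 2n/(n²−n'²) when n+n' is odd (it need not vanish on (0, π)).
  u² squared terms: (-1)²·∫cos(2x)² dx = 1·π/2 = π/2;  (-1)²·∫sin(x)² dx = 1·π/2 = π/2.
  u² cross terms: 2·(-1)·(-1)·∫cos(2x)·sin(x) dx = 2·(-2/3) = -4/3.
  So ∫_0^π u² dx = π/2 + π/2 − 4/3 = -4/3 + π.
  (u')² squared terms: (-1)²·∫cos(x)² dx = 1·π/2 = π/2;  (2)²·∫sin(2x)² dx = 4·π/2 = 2*π.
  (u')² cross terms: 2·(-1)·(2)·∫cos(x)·sin(2x) dx = -4·(4/3) = -16/3.
  So ∫_0^π (u')² dx = π/2 + 2*π − 16/3 = -16/3 + 5*π/2.
||u||_{H^1}^2 = (-4/3 + π) + (-16/3 + 5*π/2) = -20/3 + 7*π/2.


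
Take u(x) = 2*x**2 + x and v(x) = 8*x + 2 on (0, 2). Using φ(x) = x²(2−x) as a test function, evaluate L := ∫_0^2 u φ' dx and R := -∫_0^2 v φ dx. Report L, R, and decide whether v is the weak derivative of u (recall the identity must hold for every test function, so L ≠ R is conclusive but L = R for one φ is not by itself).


LHS = -116/15, RHS = -232/15. No, v is not the weak derivative of u.

u(x) = 2*x**2 + x, classical derivative u'(x) = 4*x + 1.
φ(x) = x²(2−x), so φ'(x) = x*(4 - 3*x).
Note φ(0) = φ(2) = 0, so the boundary term u·φ vanishes.
LHS = ∫_0^2 u(x) φ'(x) dx = ∫_0^2 (-6*x^4 + 5*x^3 + 4*x^2) dx. Term by term:
  ∫_0^2 -6*x^4 dx = -192/5;  ∫_0^2 5*x^3 dx = 20;  ∫_0^2 4*x^2 dx = 32/3.
Sum: -192/5 + 20 + 32/3 = -116/15.
So LHS = -116/15.
∫_0^2 v(x) φ(x) dx = ∫_0^2 (-8*x^4 + 14*x^3 + 4*x^2) dx. Term by term:
  ∫_0^2 -8*x^4 dx = -256/5;  ∫_0^2 14*x^3 dx = 56;  ∫_0^2 4*x^2 dx = 32/3.
Sum: -256/5 + 56 + 32/3 = 232/15.
So RHS = -∫_0^2 v(x) φ(x) dx = -232/15.
LHS − RHS = 116/15 ≠ 0, so the identity fails.
(For a valid weak derivative the identity must hold for EVERY test function, in particular this one. The failure shows v is NOT the weak derivative of u.)
Correct weak derivative would be u'(x) = 4*x + 1.


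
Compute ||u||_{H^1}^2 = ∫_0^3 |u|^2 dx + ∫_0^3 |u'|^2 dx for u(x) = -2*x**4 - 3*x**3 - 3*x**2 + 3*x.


||u||_{H^1}^2 = 2525958/35

The H^1 norm (squared) on an interval (0, L) is
  ||u||_{H^1}^2 = ∫_0^L u(x)^2 dx + ∫_0^L u'(x)^2 dx.
Compute u'(x) = -8*x**3 - 9*x**2 - 6*x + 3.
Then u(x)^2 = 4*x**8 + 12*x**7 + 21*x**6 + 6*x**5 - 9*x**4 - 18*x**3 + 9*x**2 and u'(x)^2 = 64*x**6 + 144*x**5 + 177*x**4 + 60*x**3 - 18*x**2 - 36*x + 9.
Integrate each monomial from 0 to 3 using ∫_0^3 c·x^n dx = c·3^(n+1)/(n+1):
  ∫_0^3 u(x)^2 dx = ∫_0^3 (4*x^8 + 12*x^7 + 21*x^6 + 6*x^5 - 9*x^4 - 18*x^3 + 9*x^2) dx. Term by term:
    ∫_0^3 4*x^8 dx = 8748;  ∫_0^3 12*x^7 dx = 19683/2;  ∫_0^3 21*x^6 dx = 6561;
    ∫_0^3 6*x^5 dx = 729;  ∫_0^3 -9*x^4 dx = -2187/5;  ∫_0^3 -18*x^3 dx = -729/2;
    ∫_0^3 9*x^2 dx = 81.
  Sum: 8748 + 19683/2 + 6561 + 729 − 2187/5 − 729/2 + 81 = 125793/5.
  ∫_0^3 u'(x)^2 dx = ∫_0^3 (64*x^6 + 144*x^5 + 177*x^4 + 60*x^3 - 18*x^2 - 36*x + 9) dx. Term by term:
    ∫_0^3 64*x^6 dx = 139968/7;  ∫_0^3 144*x^5 dx = 17496;  ∫_0^3 177*x^4 dx = 43011/5;
    ∫_0^3 60*x^3 dx = 1215;  ∫_0^3 -18*x^2 dx = -162;  ∫_0^3 -36*x dx = -162;
    ∫_0^3 9 dx = 27.
  Sum: 139968/7 + 17496 + 43011/5 + 1215 − 162 − 162 + 27 = 1645407/35.
Adding: ||u||_{H^1}^2 = 125793/5 + 1645407/35 = 2525958/35.


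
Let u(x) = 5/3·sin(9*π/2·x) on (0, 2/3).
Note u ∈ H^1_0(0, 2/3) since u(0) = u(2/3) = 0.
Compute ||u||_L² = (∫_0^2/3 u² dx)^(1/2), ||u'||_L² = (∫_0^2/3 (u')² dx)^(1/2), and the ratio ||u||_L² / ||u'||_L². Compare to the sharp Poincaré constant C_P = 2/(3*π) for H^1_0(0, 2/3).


||u||_L² / ||u'||_L² = 2/(9*π) < C_P = 2/(3*π).

u(x) = 5/3·sin(9*π/2·x), so u'(x) = 15*π*cos(9*π*x/2)/2.
Writing u(x) = A·sin(kπx/L) with A = 5/3 and k = 3, use ∫_0^L sin²(kπx/L) dx = L/2 and ∫_0^L cos²(kπx/L) dx = L/2.
u² = 25/9·sin²(9*π/2·x) and (u')² = 225*π^2/4·cos²(9*π/2·x), and each of sin², cos² integrates to L/2 = 1/3 over (0, 2/3).
∫_0^2/3 u² dx = 25/27, so ||u||_L² = 5*sqrt(3)/9.
∫_0^2/3 (u')² dx = 75*π^2/4, so ||u'||_L² = 5*sqrt(3)*π/2.
Ratio ||u||_L² / ||u'||_L² = 2/(9*π).
Sharp Poincaré constant on H^1_0(0, 2/3) is C_P = L/π = 2/(3*π), achieved by sin(3*π/2·x).
This is the k = 3 harmonic; the ratio L/(kπ) is strictly less than C_P = L/π, consistent with the sharp inequality ||u||_L² ≤ C_P ||u'||_L².


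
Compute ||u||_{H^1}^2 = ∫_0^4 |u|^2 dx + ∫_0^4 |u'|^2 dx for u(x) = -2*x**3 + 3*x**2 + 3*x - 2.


||u||_{H^1}^2 = 180764/35

The H^1 norm (squared) on an interval (0, L) is
  ||u||_{H^1}^2 = ∫_0^L u(x)^2 dx + ∫_0^L u'(x)^2 dx.
Compute u'(x) = -6*x**2 + 6*x + 3.
Then u(x)^2 = 4*x**6 - 12*x**5 - 3*x**4 + 26*x**3 - 3*x**2 - 12*x + 4 and u'(x)^2 = 36*x**4 - 72*x**3 + 36*x + 9.
Integrate each monomial from 0 to 4 using ∫_0^4 c·x^n dx = c·4^(n+1)/(n+1):
  ∫_0^4 u(x)^2 dx = ∫_0^4 (4*x^6 - 12*x^5 - 3*x^4 + 26*x^3 - 3*x^2 - 12*x + 4) dx. Term by term:
    ∫_0^4 4*x^6 dx = 65536/7;  ∫_0^4 -12*x^5 dx = -8192;  ∫_0^4 -3*x^4 dx = -3072/5;
    ∫_0^4 26*x^3 dx = 1664;  ∫_0^4 -3*x^2 dx = -64;  ∫_0^4 -12*x dx = -96;
    ∫_0^4 4 dx = 16.
  Sum: 65536/7 − 8192 − 3072/5 + 1664 − 64 − 96 + 16 = 72656/35.
  ∫_0^4 u'(x)^2 dx = ∫_0^4 (36*x^4 - 72*x^3 + 36*x + 9) dx. Term by term:
    ∫_0^4 36*x^4 dx = 36864/5;  ∫_0^4 -72*x^3 dx = -4608;  ∫_0^4 36*x dx = 288;
    ∫_0^4 9 dx = 36.
  Sum: 36864/5 − 4608 + 288 + 36 = 15444/5.
Adding: ||u||_{H^1}^2 = 72656/35 + 15444/5 = 180764/35.


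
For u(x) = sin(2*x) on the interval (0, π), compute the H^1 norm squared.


||u||_{H^1(0,π)}^2 = 5*π/2

u'(x) = 2*cos(2*x).
Expand u² and (u')² and integrate term by term on (0, π), using: for integers n ≥ 1, ∫_0^π sin²(nx) dx = ∫_0^π cos²(nx) dx = π/2; for n ≠ n', ∫_0^π sin(nx)sin(n'x) dx = ∫_0^π cos(nx)cos(n'x) dx = 0; and by product-to-sum, ∫_0^π sin(nx)cos(n'x) dx = ½∫_0^π [sin((n+n')x) + sin((n−n')x)] dx, which is 0 when n+n' is even and 2n/(n²−n'²) when n+n' is odd (it need not vanish on (0, π)).
  u² squared terms: (1)²·∫sin(2x)² dx = 1·π/2 = π/2.
  So ∫_0^π u² dx = π/2.
  (u')² squared terms: (2)²·∫cos(2x)² dx = 4·π/2 = 2*π.
  So ∫_0^π (u')² dx = 2*π.
||u||_{H^1}^2 = (π/2) + (2*π) = 5*π/2.


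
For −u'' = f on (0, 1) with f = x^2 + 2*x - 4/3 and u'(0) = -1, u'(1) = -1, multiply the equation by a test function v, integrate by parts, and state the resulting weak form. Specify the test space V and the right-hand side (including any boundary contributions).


V = H^1(0, 1) (v unrestricted at boundary; u is determined up to an additive constant); weak form: ∫_0^1 u'v' dx = ∫_0^1 (x^2 + 2*x - 4/3) v dx − v(1) + v(0) for all v ∈ V.

Multiply both sides by a test function v and integrate from 0 to 1:
  ∫_0^1 −u''(x) v(x) dx = ∫_0^1 f(x) v(x) dx.
Integrate the LHS by parts once:
  ∫_0^1 −u'' v dx = −[u'(x) v(x)]_0^1 + ∫_0^1 u'(x) v'(x) dx.
Thus ∫_0^1 u'(x) v'(x) dx = ∫_0^1 f(x) v(x) dx + [u'(x) v(x)]_0^1.
Choose V so that boundary terms are either known or forced to vanish.
u has inhomogeneous Neumann u'(0) = -1, u'(1) = -1. [u' v]_0^1 = (-1)·v(1) − (-1)·v(0) = − v(1) + v(0). Take V = H^1(0, 1); boundary term becomes part of RHS.
Weak formulation: find u (satisfying any essential BC) such that ∫_0^1 u'(x) v'(x) dx = ∫_0^1 f v dx − v(1) + v(0) for all v ∈ V (Neumann data are natural BCs: they enter the RHS as boundary terms).
Substituting f(x) = x^2 + 2*x - 4/3, the right-hand side is ∫_0^1 (x^2 + 2*x - 4/3) v dx − v(1) + v(0).
Compatibility check (pure Neumann): taking v ≡ 1 ∈ V gives 0 = ∫_0^1 f dx + (-1) − (-1), i.e. ∫_0^1 f dx must equal u'(0) − u'(1) = 0. Indeed ∫_0^1 (x^2 + 2*x - 4/3) dx = 0, so the data are compatible. The solution is then unique only up to an additive constant (fix it e.g. by requiring ∫_0^1 u dx = 0).


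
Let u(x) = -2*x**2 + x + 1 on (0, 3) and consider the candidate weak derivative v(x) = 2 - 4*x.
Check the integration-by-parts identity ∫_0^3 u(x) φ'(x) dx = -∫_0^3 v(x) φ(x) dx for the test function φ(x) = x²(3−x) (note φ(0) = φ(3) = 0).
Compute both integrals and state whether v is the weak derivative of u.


LHS = 837/20, RHS = 351/10. No, v is not the weak derivative of u.

u(x) = -2*x**2 + x + 1, classical derivative u'(x) = 1 - 4*x.
φ(x) = x²(3−x), so φ'(x) = 3*x*(2 - x).
Note φ(0) = φ(3) = 0, so the boundary term u·φ vanishes.
LHS = ∫_0^3 u(x) φ'(x) dx = ∫_0^3 (6*x^4 - 15*x^3 + 3*x^2 + 6*x) dx. Term by term:
  ∫_0^3 6*x^4 dx = 1458/5;  ∫_0^3 -15*x^3 dx = -1215/4;  ∫_0^3 3*x^2 dx = 27;
  ∫_0^3 6*x dx = 27.
Sum: 1458/5 − 1215/4 + 27 + 27 = 837/20.
So LHS = 837/20.
∫_0^3 v(x) φ(x) dx = ∫_0^3 (4*x^4 - 14*x^3 + 6*x^2) dx. Term by term:
  ∫_0^3 4*x^4 dx = 972/5;  ∫_0^3 -14*x^3 dx = -567/2;  ∫_0^3 6*x^2 dx = 54.
Sum: 972/5 − 567/2 + 54 = -351/10.
So RHS = -∫_0^3 v(x) φ(x) dx = 351/10.
LHS − RHS = 27/4 ≠ 0, so the identity fails.
(For a valid weak derivative the identity must hold for EVERY test function, in particular this one. The failure shows v is NOT the weak derivative of u.)
Correct weak derivative would be u'(x) = 1 - 4*x.


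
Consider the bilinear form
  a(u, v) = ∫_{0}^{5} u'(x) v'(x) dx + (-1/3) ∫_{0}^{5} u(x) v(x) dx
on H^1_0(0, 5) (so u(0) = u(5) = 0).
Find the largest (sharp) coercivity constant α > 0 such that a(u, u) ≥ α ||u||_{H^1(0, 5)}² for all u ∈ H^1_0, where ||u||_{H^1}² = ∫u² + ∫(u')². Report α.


α = (-25/3 + π^2)/(π^2 + 25)

Coercivity of a(·,·) on H^1_0(0, 5) means a(u, u) ≥ α ||u||_{H^1}² for every u ∈ H^1_0.
The interval has length L = 5, and Poincaré/coercivity depend only on L. Here a(u, u) = ∫(u')² + (-1/3)·∫u².
Here c = -1/3 < 0 with |c| < (π/L)² = π^2/25, so coercivity still holds. The condition a(u,u) ≥ α||u||_{H^1}² reads (1−α)∫(u')² ≥ (α−c)∫u². Any admissible α is ≤ 1 (rapidly oscillating u have ∫u²/∫(u')² → 0), and α = 1 would force 0 ≥ (1−c)∫u², impossible since c < 1; so 1−α > 0. By the sharp Poincaré inequality on H^1_0 of an interval of length L, ∫(u')² ≥ (π/L)²∫u² with equality for the first sine mode sin(π(x−x₀)/L) (x₀ the left endpoint), so the inequality holds for all u iff (1−α)(π/L)² ≥ α − c, i.e. α ≤ ((π/L)² + c)/((π/L)² + 1) = (1 + c(L/π)²)/(1 + (L/π)²). (Direct route, valid since c ≤ 0: Poincaré gives c∫u² ≥ c(L/π)²∫(u')², so a(u,u) ≥ (1 + c(L/π)²)∫(u')², while ||u||_{H^1}² ≤ (1 + (L/π)²)∫(u')²; dividing yields the same α.) With (π/L)² = π^2/25 and c = -1/3, the largest admissible constant is α = ((π/L)² + c)/((π/L)² + 1).
Simplifying, α = (-25/3 + π^2)/(π^2 + 25).


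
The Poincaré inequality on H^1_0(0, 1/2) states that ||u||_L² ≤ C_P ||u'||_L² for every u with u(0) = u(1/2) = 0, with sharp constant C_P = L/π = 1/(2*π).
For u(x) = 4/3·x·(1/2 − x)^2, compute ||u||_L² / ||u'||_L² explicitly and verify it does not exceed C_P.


||u||_L² / ||u'||_L² = sqrt(14)/28 < C_P = 1/(2*π).

u(x) = 4/3·x·(1/2 − x)^2, so u'(x) = 4*x^2 - 8*x/3 + 1/3.
u(x) = 4/3·x·(1/2 − x)^2 vanishes at x = 0 and x = 1/2, so u ∈ H^1_0(0, 1/2). Differentiate via the product rule and integrate the resulting polynomials term by term.
  ∫_0^1/2 u² dx = ∫_0^1/2 (16*x^6/9 - 32*x^5/9 + 8*x^4/3 - 8*x^3/9 + x^2/9) dx. Term by term:
    ∫_0^1/2 16*x^6/9 dx = 1/504;  ∫_0^1/2 -32*x^5/9 dx = -1/108;  ∫_0^1/2 8*x^4/3 dx = 1/60;
    ∫_0^1/2 -8*x^3/9 dx = -1/72;  ∫_0^1/2 x^2/9 dx = 1/216.
  Sum: 1/504 − 1/108 + 1/60 − 1/72 + 1/216 = 1/7560.
  ∫_0^1/2 (u')² dx = ∫_0^1/2 (16*x^4 - 64*x^3/3 + 88*x^2/9 - 16*x/9 + 1/9) dx. Term by term:
    ∫_0^1/2 16*x^4 dx = 1/10;  ∫_0^1/2 -64*x^3/3 dx = -1/3;  ∫_0^1/2 88*x^2/9 dx = 11/27;
    ∫_0^1/2 -16*x/9 dx = -2/9;  ∫_0^1/2 1/9 dx = 1/18.
  Sum: 1/10 − 1/3 + 11/27 − 2/9 + 1/18 = 1/135.
∫_0^1/2 u² dx = 1/7560, so ||u||_L² = sqrt(210)/1260.
∫_0^1/2 (u')² dx = 1/135, so ||u'||_L² = sqrt(15)/45.
Ratio ||u||_L² / ||u'||_L² = sqrt(14)/28.
Sharp Poincaré constant on H^1_0(0, 1/2) is C_P = L/π = 1/(2*π), achieved by sin(2*π·x).
A polynomial bump cannot attain the sharp Poincaré constant (only the first sine eigenfunction does), so the ratio is strictly less than C_P, consistent with ||u||_L² ≤ C_P ||u'||_L².


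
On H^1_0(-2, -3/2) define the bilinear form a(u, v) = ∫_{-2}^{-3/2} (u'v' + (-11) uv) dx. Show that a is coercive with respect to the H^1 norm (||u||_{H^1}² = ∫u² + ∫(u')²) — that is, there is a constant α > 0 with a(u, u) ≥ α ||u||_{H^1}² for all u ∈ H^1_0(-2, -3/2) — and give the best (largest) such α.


α = (-11 + 4*π^2)/(1 + 4*π^2)

Coercivity of a(·,·) on H^1_0(-2, -3/2) means a(u, u) ≥ α ||u||_{H^1}² for every u ∈ H^1_0.
The interval has length L = 1/2, and Poincaré/coercivity depend only on L. Here a(u, u) = ∫(u')² + (-11)·∫u².
Here c = -11 < 0 with |c| < (π/L)² = 4*π^2, so coercivity still holds. The condition a(u,u) ≥ α||u||_{H^1}² reads (1−α)∫(u')² ≥ (α−c)∫u². Any admissible α is ≤ 1 (rapidly oscillating u have ∫u²/∫(u')² → 0), and α = 1 would force 0 ≥ (1−c)∫u², impossible since c < 1; so 1−α > 0. By the sharp Poincaré inequality on H^1_0 of an interval of length L, ∫(u')² ≥ (π/L)²∫u² with equality for the first sine mode sin(π(x−x₀)/L) (x₀ the left endpoint), so the inequality holds for all u iff (1−α)(π/L)² ≥ α − c, i.e. α ≤ ((π/L)² + c)/((π/L)² + 1) = (1 + c(L/π)²)/(1 + (L/π)²). (Direct route, valid since c ≤ 0: Poincaré gives c∫u² ≥ c(L/π)²∫(u')², so a(u,u) ≥ (1 + c(L/π)²)∫(u')², while ||u||_{H^1}² ≤ (1 + (L/π)²)∫(u')²; dividing yields the same α.) With (π/L)² = 4*π^2 and c = -11, the largest admissible constant is α = ((π/L)² + c)/((π/L)² + 1).
Simplifying, α = (-11 + 4*π^2)/(1 + 4*π^2).


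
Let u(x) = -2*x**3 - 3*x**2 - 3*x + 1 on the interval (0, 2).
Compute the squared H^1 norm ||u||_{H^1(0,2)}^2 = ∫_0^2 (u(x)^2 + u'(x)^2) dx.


||u||_{H^1}^2 = 41648/35

The H^1 norm (squared) on an interval (0, L) is
  ||u||_{H^1}^2 = ∫_0^L u(x)^2 dx + ∫_0^L u'(x)^2 dx.
Compute u'(x) = -6*x**2 - 6*x - 3.
Then u(x)^2 = 4*x**6 + 12*x**5 + 21*x**4 + 14*x**3 + 3*x**2 - 6*x + 1 and u'(x)^2 = 36*x**4 + 72*x**3 + 72*x**2 + 36*x + 9.
Integrate each monomial from 0 to 2 using ∫_0^2 c·x^n dx = c·2^(n+1)/(n+1):
  ∫_0^2 u(x)^2 dx = ∫_0^2 (4*x^6 + 12*x^5 + 21*x^4 + 14*x^3 + 3*x^2 - 6*x + 1) dx. Term by term:
    ∫_0^2 4*x^6 dx = 512/7;  ∫_0^2 12*x^5 dx = 128;  ∫_0^2 21*x^4 dx = 672/5;
    ∫_0^2 14*x^3 dx = 56;  ∫_0^2 3*x^2 dx = 8;  ∫_0^2 -6*x dx = -12;
    ∫_0^2 1 dx = 2.
  Sum: 512/7 + 128 + 672/5 + 56 + 8 − 12 + 2 = 13634/35.
  ∫_0^2 u'(x)^2 dx = ∫_0^2 (36*x^4 + 72*x^3 + 72*x^2 + 36*x + 9) dx. Term by term:
    ∫_0^2 36*x^4 dx = 1152/5;  ∫_0^2 72*x^3 dx = 288;  ∫_0^2 72*x^2 dx = 192;
    ∫_0^2 36*x dx = 72;  ∫_0^2 9 dx = 18.
  Sum: 1152/5 + 288 + 192 + 72 + 18 = 4002/5.
Adding: ||u||_{H^1}^2 = 13634/35 + 4002/5 = 41648/35.


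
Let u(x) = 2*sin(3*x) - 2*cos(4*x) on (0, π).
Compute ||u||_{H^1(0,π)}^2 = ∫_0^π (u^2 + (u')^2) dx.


||u||_{H^1(0,π)}^2 = 816/7 + 54*π

u'(x) = 8*sin(4*x) + 6*cos(3*x).
Expand u² and (u')² and integrate term by term on (0, π), using: for integers n ≥ 1, ∫_0^π sin²(nx) dx = ∫_0^π cos²(nx) dx = π/2; for n ≠ n', ∫_0^π sin(nx)sin(n'x) dx = ∫_0^π cos(nx)cos(n'x) dx = 0; and by product-to-sum, ∫_0^π sin(nx)cos(n'x) dx = ½∫_0^π [sin((n+n')x) + sin((n−n')x)] dx, which is 0 when n+n' is even and 2n/(n²−n'²) when n+n' is odd (it need not vanish on (0, π)).
  u² squared terms: (-2)²·∫cos(4x)² dx = 4·π/2 = 2*π;  (2)²·∫sin(3x)² dx = 4·π/2 = 2*π.
  u² cross terms: 2·(-2)·(2)·∫cos(4x)·sin(3x) dx = -8·(-6/7) = 48/7.
  So ∫_0^π u² dx = 2*π + 2*π + 48/7 = 48/7 + 4*π.
  (u')² squared terms: (6)²·∫cos(3x)² dx = 36·π/2 = 18*π;  (8)²·∫sin(4x)² dx = 64·π/2 = 32*π.
  (u')² cross terms: 2·(6)·(8)·∫cos(3x)·sin(4x) dx = 96·(8/7) = 768/7.
  So ∫_0^π (u')² dx = 18*π + 32*π + 768/7 = 768/7 + 50*π.
||u||_{H^1}^2 = (48/7 + 4*π) + (768/7 + 50*π) = 816/7 + 54*π.


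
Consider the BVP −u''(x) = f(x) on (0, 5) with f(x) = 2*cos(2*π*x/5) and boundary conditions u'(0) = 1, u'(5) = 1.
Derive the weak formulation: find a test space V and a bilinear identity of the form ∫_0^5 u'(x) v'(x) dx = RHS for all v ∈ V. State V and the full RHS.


V = H^1(0, 5) (v unrestricted at boundary; u is determined up to an additive constant); weak form: ∫_0^5 u'v' dx = ∫_0^5 (2*cos(2*π*x/5)) v dx + v(5) − v(0) for all v ∈ V.

Multiply both sides by a test function v and integrate from 0 to 5:
  ∫_0^5 −u''(x) v(x) dx = ∫_0^5 f(x) v(x) dx.
Integrate the LHS by parts once:
  ∫_0^5 −u'' v dx = −[u'(x) v(x)]_0^5 + ∫_0^5 u'(x) v'(x) dx.
Thus ∫_0^5 u'(x) v'(x) dx = ∫_0^5 f(x) v(x) dx + [u'(x) v(x)]_0^5.
Choose V so that boundary terms are either known or forced to vanish.
u has inhomogeneous Neumann u'(0) = 1, u'(5) = 1. [u' v]_0^5 = (1)·v(5) − (1)·v(0) = v(5) − v(0). Take V = H^1(0, 5); boundary term becomes part of RHS.
Weak formulation: find u (satisfying any essential BC) such that ∫_0^5 u'(x) v'(x) dx = ∫_0^5 f v dx + v(5) − v(0) for all v ∈ V (Neumann data are natural BCs: they enter the RHS as boundary terms).
Substituting f(x) = 2*cos(2*π*x/5), the right-hand side is ∫_0^5 (2*cos(2*π*x/5)) v dx + v(5) − v(0).
Compatibility check (pure Neumann): taking v ≡ 1 ∈ V gives 0 = ∫_0^5 f dx + (1) − (1), i.e. ∫_0^5 f dx must equal u'(0) − u'(5) = 0. Indeed ∫_0^5 (2*cos(2*π*x/5)) dx = 0, so the data are compatible. The solution is then unique only up to an additive constant (fix it e.g. by requiring ∫_0^5 u dx = 0).


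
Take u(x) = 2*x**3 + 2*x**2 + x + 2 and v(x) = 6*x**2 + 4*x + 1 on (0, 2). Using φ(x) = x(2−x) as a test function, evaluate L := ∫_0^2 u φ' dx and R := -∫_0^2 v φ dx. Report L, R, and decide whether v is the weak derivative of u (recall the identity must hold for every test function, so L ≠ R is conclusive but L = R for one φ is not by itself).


LHS = -244/15, RHS = -244/15. Yes, v = u' weakly.

u(x) = 2*x**3 + 2*x**2 + x + 2, classical derivative u'(x) = 6*x**2 + 4*x + 1.
φ(x) = x(2−x), so φ'(x) = 2 - 2*x.
Note φ(0) = φ(2) = 0, so the boundary term u·φ vanishes.
LHS = ∫_0^2 u(x) φ'(x) dx = ∫_0^2 (-4*x^4 + 2*x^2 - 2*x + 4) dx. Term by term:
  ∫_0^2 -4*x^4 dx = -128/5;  ∫_0^2 2*x^2 dx = 16/3;  ∫_0^2 -2*x dx = -4;
  ∫_0^2 4 dx = 8.
Sum: -128/5 + 16/3 − 4 + 8 = -244/15.
So LHS = -244/15.
∫_0^2 v(x) φ(x) dx = ∫_0^2 (-6*x^4 + 8*x^3 + 7*x^2 + 2*x) dx. Term by term:
  ∫_0^2 -6*x^4 dx = -192/5;  ∫_0^2 8*x^3 dx = 32;  ∫_0^2 7*x^2 dx = 56/3;
  ∫_0^2 2*x dx = 4.
Sum: -192/5 + 32 + 56/3 + 4 = 244/15.
So RHS = -∫_0^2 v(x) φ(x) dx = -244/15.
LHS = RHS, so the identity holds for this test φ.
Moreover u is smooth here and v(x) = u'(x) = 6*x**2 + 4*x + 1 pointwise, so the identity holds for every test function. Hence v is the weak derivative of u.


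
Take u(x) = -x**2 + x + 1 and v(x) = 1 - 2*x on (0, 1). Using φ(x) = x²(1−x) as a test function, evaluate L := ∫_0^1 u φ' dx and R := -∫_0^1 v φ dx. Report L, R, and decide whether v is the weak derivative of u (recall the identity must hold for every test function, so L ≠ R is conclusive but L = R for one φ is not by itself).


LHS = 1/60, RHS = 1/60. Yes, v = u' weakly.

u(x) = -x**2 + x + 1, classical derivative u'(x) = 1 - 2*x.
φ(x) = x²(1−x), so φ'(x) = x*(2 - 3*x).
Note φ(0) = φ(1) = 0, so the boundary term u·φ vanishes.
LHS = ∫_0^1 u(x) φ'(x) dx = ∫_0^1 (3*x^4 - 5*x^3 - x^2 + 2*x) dx. Term by term:
  ∫_0^1 3*x^4 dx = 3/5;  ∫_0^1 -5*x^3 dx = -5/4;  ∫_0^1 -x^2 dx = -1/3;
  ∫_0^1 2*x dx = 1.
Sum: 3/5 − 5/4 − 1/3 + 1 = 1/60.
So LHS = 1/60.
∫_0^1 v(x) φ(x) dx = ∫_0^1 (2*x^4 - 3*x^3 + x^2) dx. Term by term:
  ∫_0^1 2*x^4 dx = 2/5;  ∫_0^1 -3*x^3 dx = -3/4;  ∫_0^1 x^2 dx = 1/3.
Sum: 2/5 − 3/4 + 1/3 = -1/60.
So RHS = -∫_0^1 v(x) φ(x) dx = 1/60.
LHS = RHS, so the identity holds for this test φ.
Moreover u is smooth here and v(x) = u'(x) = 1 - 2*x pointwise, so the identity holds for every test function. Hence v is the weak derivative of u.


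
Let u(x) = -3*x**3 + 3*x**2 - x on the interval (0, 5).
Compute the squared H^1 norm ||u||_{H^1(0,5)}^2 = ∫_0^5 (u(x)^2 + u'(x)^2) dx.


||u||_{H^1}^2 = 4112035/42

The H^1 norm (squared) on an interval (0, L) is
  ||u||_{H^1}^2 = ∫_0^L u(x)^2 dx + ∫_0^L u'(x)^2 dx.
Compute u'(x) = -9*x**2 + 6*x - 1.
Then u(x)^2 = 9*x**6 - 18*x**5 + 15*x**4 - 6*x**3 + x**2 and u'(x)^2 = 81*x**4 - 108*x**3 + 54*x**2 - 12*x + 1.
Integrate each monomial from 0 to 5 using ∫_0^5 c·x^n dx = c·5^(n+1)/(n+1):
  ∫_0^5 u(x)^2 dx = ∫_0^5 (9*x^6 - 18*x^5 + 15*x^4 - 6*x^3 + x^2) dx. Term by term:
    ∫_0^5 9*x^6 dx = 703125/7;  ∫_0^5 -18*x^5 dx = -46875;  ∫_0^5 15*x^4 dx = 9375;
    ∫_0^5 -6*x^3 dx = -1875/2;  ∫_0^5 x^2 dx = 125/3.
  Sum: 703125/7 − 46875 + 9375 − 1875/2 + 125/3 = 2606125/42.
  ∫_0^5 u'(x)^2 dx = ∫_0^5 (81*x^4 - 108*x^3 + 54*x^2 - 12*x + 1) dx. Term by term:
    ∫_0^5 81*x^4 dx = 50625;  ∫_0^5 -108*x^3 dx = -16875;  ∫_0^5 54*x^2 dx = 2250;
    ∫_0^5 -12*x dx = -150;  ∫_0^5 1 dx = 5.
  Sum: 50625 − 16875 + 2250 − 150 + 5 = 35855.
Adding: ||u||_{H^1}^2 = 2606125/42 + 35855 = 4112035/42.


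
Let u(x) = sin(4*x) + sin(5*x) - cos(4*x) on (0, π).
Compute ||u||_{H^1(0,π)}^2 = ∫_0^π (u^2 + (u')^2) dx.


||u||_{H^1(0,π)}^2 = -340/9 + 30*π

u'(x) = 4*sin(4*x) + 4*cos(4*x) + 5*cos(5*x).
Expand u² and (u')² and integrate term by term on (0, π), using: for integers n ≥ 1, ∫_0^π sin²(nx) dx = ∫_0^π cos²(nx) dx = π/2; for n ≠ n', ∫_0^π sin(nx)sin(n'x) dx = ∫_0^π cos(nx)cos(n'x) dx = 0; and by product-to-sum, ∫_0^π sin(nx)cos(n'x) dx = ½∫_0^π [sin((n+n')x) + sin((n−n')x)] dx, which is 0 when n+n' is even and 2n/(n²−n'²) when n+n' is odd (it need not vanish on (0, π)).
  u² squared terms: (-1)²·∫cos(4x)² dx = 1·π/2 = π/2;  (1)²·∫sin(4x)² dx = 1·π/2 = π/2;  (1)²·∫sin(5x)² dx = 1·π/2 = π/2.
  u² cross terms: 2·(-1)·(1)·∫cos(4x)·sin(4x) dx = -2·(0) = 0;  2·(-1)·(1)·∫cos(4x)·sin(5x) dx = -2·(10/9) = -20/9;  2·(1)·(1)·∫sin(4x)·sin(5x) dx = 2·(0) = 0.
  So ∫_0^π u² dx = π/2 + π/2 + π/2 + 0 − 20/9 + 0 = -20/9 + 3*π/2.
  (u')² squared terms: (4)²·∫cos(4x)² dx = 16·π/2 = 8*π;  (4)²·∫sin(4x)² dx = 16·π/2 = 8*π;  (5)²·∫cos(5x)² dx = 25·π/2 = 25*π/2.
  (u')² cross terms: 2·(4)·(4)·∫cos(4x)·sin(4x) dx = 32·(0) = 0;  2·(4)·(5)·∫cos(4x)·cos(5x) dx = 40·(0) = 0;  2·(4)·(5)·∫sin(4x)·cos(5x) dx = 40·(-8/9) = -320/9.
  So ∫_0^π (u')² dx = 8*π + 8*π + 25*π/2 + 0 + 0 − 320/9 = -320/9 + 57*π/2.
||u||_{H^1}^2 = (-20/9 + 3*π/2) + (-320/9 + 57*π/2) = -340/9 + 30*π.


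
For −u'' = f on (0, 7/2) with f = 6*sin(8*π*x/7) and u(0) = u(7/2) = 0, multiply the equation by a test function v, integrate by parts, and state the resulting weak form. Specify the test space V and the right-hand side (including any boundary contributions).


V = H^1_0(0, 7/2) (so v(0) = v(7/2) = 0); weak form: ∫_0^7/2 u'v' dx = ∫_0^7/2 (6*sin(8*π*x/7)) v dx for all v ∈ V.

Multiply both sides by a test function v and integrate from 0 to 7/2:
  ∫_0^7/2 −u''(x) v(x) dx = ∫_0^7/2 f(x) v(x) dx.
Integrate the LHS by parts once:
  ∫_0^7/2 −u'' v dx = −[u'(x) v(x)]_0^7/2 + ∫_0^7/2 u'(x) v'(x) dx.
Thus ∫_0^7/2 u'(x) v'(x) dx = ∫_0^7/2 f(x) v(x) dx + [u'(x) v(x)]_0^7/2.
Choose V so that boundary terms are either known or forced to vanish.
u is Dirichlet: u(0) = u(7/2) = 0. Let V = H^1_0(0, 7/2); then v(0) = v(7/2) = 0, and [u' v]_0^7/2 = 0.
Weak formulation: find u (satisfying any essential BC) such that ∫_0^7/2 u'(x) v'(x) dx = ∫_0^7/2 f v dx for all v ∈ V.
Substituting f(x) = 6*sin(8*π*x/7), the right-hand side is ∫_0^7/2 (6*sin(8*π*x/7)) v dx.


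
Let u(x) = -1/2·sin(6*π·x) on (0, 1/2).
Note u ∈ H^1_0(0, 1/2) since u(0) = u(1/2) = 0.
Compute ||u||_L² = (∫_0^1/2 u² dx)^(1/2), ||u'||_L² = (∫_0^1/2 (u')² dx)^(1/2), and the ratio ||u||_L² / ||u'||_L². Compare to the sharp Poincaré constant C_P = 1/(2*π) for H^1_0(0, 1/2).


||u||_L² / ||u'||_L² = 1/(6*π) < C_P = 1/(2*π).

u(x) = -1/2·sin(6*π·x), so u'(x) = -3*π*cos(6*π*x).
Writing u(x) = A·sin(kπx/L) with A = -1/2 and k = 3, use ∫_0^L sin²(kπx/L) dx = L/2 and ∫_0^L cos²(kπx/L) dx = L/2.
u² = 1/4·sin²(6*π·x) and (u')² = 9*π^2·cos²(6*π·x), and each of sin², cos² integrates to L/2 = 1/4 over (0, 1/2).
∫_0^1/2 u² dx = 1/16, so ||u||_L² = 1/4.
∫_0^1/2 (u')² dx = 9*π^2/4, so ||u'||_L² = 3*π/2.
Ratio ||u||_L² / ||u'||_L² = 1/(6*π).
Sharp Poincaré constant on H^1_0(0, 1/2) is C_P = L/π = 1/(2*π), achieved by sin(2*π·x).
This is the k = 3 harmonic; the ratio L/(kπ) is strictly less than C_P = L/π, consistent with the sharp inequality ||u||_L² ≤ C_P ||u'||_L².


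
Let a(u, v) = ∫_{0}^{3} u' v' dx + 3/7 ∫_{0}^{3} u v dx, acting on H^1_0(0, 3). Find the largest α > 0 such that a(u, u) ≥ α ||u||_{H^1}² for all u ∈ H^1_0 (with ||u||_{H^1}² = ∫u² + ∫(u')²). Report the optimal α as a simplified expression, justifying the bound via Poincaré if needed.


α = (27/7 + π^2)/(9 + π^2)

Coercivity of a(·,·) on H^1_0(0, 3) means a(u, u) ≥ α ||u||_{H^1}² for every u ∈ H^1_0.
The interval has length L = 3, and Poincaré/coercivity depend only on L. Here a(u, u) = ∫(u')² + (3/7)·∫u².
Here 0 < c = 3/7 < 1. The condition a(u,u) ≥ α||u||_{H^1}² reads (1−α)∫(u')² ≥ (α−c)∫u². Any admissible α is ≤ 1 (rapidly oscillating u have ∫u²/∫(u')² → 0), and α = 1 would force 0 ≥ (1−c)∫u², impossible since c < 1; so 1−α > 0. By the sharp Poincaré inequality on H^1_0 of an interval of length L, ∫(u')² ≥ (π/L)²∫u² with equality for the first sine mode sin(π(x−x₀)/L) (x₀ the left endpoint), so the inequality holds for all u iff (1−α)(π/L)² ≥ α − c, i.e. α ≤ ((π/L)² + c)/((π/L)² + 1) = (1 + c(L/π)²)/(1 + (L/π)²). With (π/L)² = π^2/9 and c = 3/7, the largest admissible constant is α = ((π/L)² + c)/((π/L)² + 1).
Simplifying, α = (27/7 + π^2)/(9 + π^2).


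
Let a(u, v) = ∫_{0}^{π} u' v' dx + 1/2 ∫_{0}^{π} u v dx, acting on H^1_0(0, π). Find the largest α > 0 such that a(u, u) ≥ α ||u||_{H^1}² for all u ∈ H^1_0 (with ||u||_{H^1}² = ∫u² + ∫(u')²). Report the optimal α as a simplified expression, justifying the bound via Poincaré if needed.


α = 3/4

Coercivity of a(·,·) on H^1_0(0, π) means a(u, u) ≥ α ||u||_{H^1}² for every u ∈ H^1_0.
The interval has length L = π, and Poincaré/coercivity depend only on L. Here a(u, u) = ∫(u')² + (1/2)·∫u².
Here 0 < c = 1/2 < 1. The condition a(u,u) ≥ α||u||_{H^1}² reads (1−α)∫(u')² ≥ (α−c)∫u². Any admissible α is ≤ 1 (rapidly oscillating u have ∫u²/∫(u')² → 0), and α = 1 would force 0 ≥ (1−c)∫u², impossible since c < 1; so 1−α > 0. By the sharp Poincaré inequality on H^1_0 of an interval of length L, ∫(u')² ≥ (π/L)²∫u² with equality for the first sine mode sin(π(x−x₀)/L) (x₀ the left endpoint), so the inequality holds for all u iff (1−α)(π/L)² ≥ α − c, i.e. α ≤ ((π/L)² + c)/((π/L)² + 1) = (1 + c(L/π)²)/(1 + (L/π)²). With (π/L)² = 1 and c = 1/2, the largest admissible constant is α = ((π/L)² + c)/((π/L)² + 1).
Simplifying, α = 3/4.


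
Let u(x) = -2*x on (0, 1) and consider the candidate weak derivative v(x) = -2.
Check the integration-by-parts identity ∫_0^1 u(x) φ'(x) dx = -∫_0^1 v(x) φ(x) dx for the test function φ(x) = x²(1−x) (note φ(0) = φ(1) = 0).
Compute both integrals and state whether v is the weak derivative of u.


LHS = 1/6, RHS = 1/6. Yes, v = u' weakly.

u(x) = -2*x, classical derivative u'(x) = -2.
φ(x) = x²(1−x), so φ'(x) = x*(2 - 3*x).
Note φ(0) = φ(1) = 0, so the boundary term u·φ vanishes.
LHS = ∫_0^1 u(x) φ'(x) dx = ∫_0^1 (6*x^3 - 4*x^2) dx. Term by term:
  ∫_0^1 6*x^3 dx = 3/2;  ∫_0^1 -4*x^2 dx = -4/3.
Sum: 3/2 − 4/3 = 1/6.
So LHS = 1/6.
∫_0^1 v(x) φ(x) dx = ∫_0^1 (2*x^3 - 2*x^2) dx. Term by term:
  ∫_0^1 2*x^3 dx = 1/2;  ∫_0^1 -2*x^2 dx = -2/3.
Sum: 1/2 − 2/3 = -1/6.
So RHS = -∫_0^1 v(x) φ(x) dx = 1/6.
LHS = RHS, so the identity holds for this test φ.
Moreover u is smooth here and v(x) = u'(x) = -2 pointwise, so the identity holds for every test function. Hence v is the weak derivative of u.


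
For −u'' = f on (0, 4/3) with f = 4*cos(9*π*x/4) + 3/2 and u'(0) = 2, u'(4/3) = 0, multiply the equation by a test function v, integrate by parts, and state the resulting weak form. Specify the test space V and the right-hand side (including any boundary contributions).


V = H^1(0, 4/3) (v unrestricted at boundary; u is determined up to an additive constant); weak form: ∫_0^4/3 u'v' dx = ∫_0^4/3 (4*cos(9*π*x/4) + 3/2) v dx − 2·v(0) for all v ∈ V.

Multiply both sides by a test function v and integrate from 0 to 4/3:
  ∫_0^4/3 −u''(x) v(x) dx = ∫_0^4/3 f(x) v(x) dx.
Integrate the LHS by parts once:
  ∫_0^4/3 −u'' v dx = −[u'(x) v(x)]_0^4/3 + ∫_0^4/3 u'(x) v'(x) dx.
Thus ∫_0^4/3 u'(x) v'(x) dx = ∫_0^4/3 f(x) v(x) dx + [u'(x) v(x)]_0^4/3.
Choose V so that boundary terms are either known or forced to vanish.
u has inhomogeneous Neumann u'(0) = 2, u'(4/3) = 0. [u' v]_0^4/3 = (0)·v(4/3) − (2)·v(0) = − 2·v(0). Take V = H^1(0, 4/3); boundary term becomes part of RHS.
Weak formulation: find u (satisfying any essential BC) such that ∫_0^4/3 u'(x) v'(x) dx = ∫_0^4/3 f v dx − 2·v(0) for all v ∈ V (Neumann data are natural BCs: they enter the RHS as boundary terms).
Substituting f(x) = 4*cos(9*π*x/4) + 3/2, the right-hand side is ∫_0^4/3 (4*cos(9*π*x/4) + 3/2) v dx − 2·v(0).
Compatibility check (pure Neumann): taking v ≡ 1 ∈ V gives 0 = ∫_0^4/3 f dx + (0) − (2), i.e. ∫_0^4/3 f dx must equal u'(0) − u'(4/3) = 2. Indeed ∫_0^4/3 (4*cos(9*π*x/4) + 3/2) dx = 2, so the data are compatible. The solution is then unique only up to an additive constant (fix it e.g. by requiring ∫_0^4/3 u dx = 0).


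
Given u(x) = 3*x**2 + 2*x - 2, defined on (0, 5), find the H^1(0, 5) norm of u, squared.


||u||_{H^1}^2 = 26720/3

The H^1 norm (squared) on an interval (0, L) is
  ||u||_{H^1}^2 = ∫_0^L u(x)^2 dx + ∫_0^L u'(x)^2 dx.
Compute u'(x) = 6*x + 2.
Then u(x)^2 = 9*x**4 + 12*x**3 - 8*x**2 - 8*x + 4 and u'(x)^2 = 36*x**2 + 24*x + 4.
Integrate each monomial from 0 to 5 using ∫_0^5 c·x^n dx = c·5^(n+1)/(n+1):
  ∫_0^5 u(x)^2 dx = ∫_0^5 (9*x^4 + 12*x^3 - 8*x^2 - 8*x + 4) dx. Term by term:
    ∫_0^5 9*x^4 dx = 5625;  ∫_0^5 12*x^3 dx = 1875;  ∫_0^5 -8*x^2 dx = -1000/3;
    ∫_0^5 -8*x dx = -100;  ∫_0^5 4 dx = 20.
  Sum: 5625 + 1875 − 1000/3 − 100 + 20 = 21260/3.
  ∫_0^5 u'(x)^2 dx = ∫_0^5 (36*x^2 + 24*x + 4) dx. Term by term:
    ∫_0^5 36*x^2 dx = 1500;  ∫_0^5 24*x dx = 300;  ∫_0^5 4 dx = 20.
  Sum: 1500 + 300 + 20 = 1820.
Adding: ||u||_{H^1}^2 = 21260/3 + 1820 = 26720/3.


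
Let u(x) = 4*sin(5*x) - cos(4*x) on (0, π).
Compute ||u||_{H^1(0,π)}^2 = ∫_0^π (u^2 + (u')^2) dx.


||u||_{H^1(0,π)}^2 = -1360/9 + 433*π/2

u'(x) = 4*sin(4*x) + 20*cos(5*x).
Expand u² and (u')² and integrate term by term on (0, π), using: for integers n ≥ 1, ∫_0^π sin²(nx) dx = ∫_0^π cos²(nx) dx = π/2; for n ≠ n', ∫_0^π sin(nx)sin(n'x) dx = ∫_0^π cos(nx)cos(n'x) dx = 0; and by product-to-sum, ∫_0^π sin(nx)cos(n'x) dx = ½∫_0^π [sin((n+n')x) + sin((n−n')x)] dx, which is 0 when n+n' is even and 2n/(n²−n'²) when n+n' is odd (it need not vanish on (0, π)).
  u² squared terms: (-1)²·∫cos(4x)² dx = 1·π/2 = π/2;  (4)²·∫sin(5x)² dx = 16·π/2 = 8*π.
  u² cross terms: 2·(-1)·(4)·∫cos(4x)·sin(5x) dx = -8·(10/9) = -80/9.
  So ∫_0^π u² dx = π/2 + 8*π − 80/9 = -80/9 + 17*π/2.
  (u')² squared terms: (4)²·∫sin(4x)² dx = 16·π/2 = 8*π;  (20)²·∫cos(5x)² dx = 400·π/2 = 200*π.
  (u')² cross terms: 2·(4)·(20)·∫sin(4x)·cos(5x) dx = 160·(-8/9) = -1280/9.
  So ∫_0^π (u')² dx = 8*π + 200*π − 1280/9 = -1280/9 + 208*π.
||u||_{H^1}^2 = (-80/9 + 17*π/2) + (-1280/9 + 208*π) = -1360/9 + 433*π/2.
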